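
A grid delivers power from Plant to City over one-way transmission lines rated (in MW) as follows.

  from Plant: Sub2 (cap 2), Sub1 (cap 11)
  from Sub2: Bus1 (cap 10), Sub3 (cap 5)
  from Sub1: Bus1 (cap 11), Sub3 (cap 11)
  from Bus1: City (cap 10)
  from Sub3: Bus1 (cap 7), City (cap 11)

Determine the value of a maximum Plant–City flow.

Augment Plant→Sub2→Bus1→City: bottleneck 2, flow now 2.
Augment Plant→Sub1→Bus1→City: bottleneck 8, flow now 10.
Augment Plant→Sub1→Sub3→City: bottleneck 3, flow now 13.
No augmenting path remains; maximum flow = 13.
In the residual graph, reachable from Plant: {Plant}.
Min-cut edges: Plant→Sub2 (2), Plant→Sub1 (11); capacity 2 + 11 = 13.
This cut is saturated, so no flow can exceed 13.

13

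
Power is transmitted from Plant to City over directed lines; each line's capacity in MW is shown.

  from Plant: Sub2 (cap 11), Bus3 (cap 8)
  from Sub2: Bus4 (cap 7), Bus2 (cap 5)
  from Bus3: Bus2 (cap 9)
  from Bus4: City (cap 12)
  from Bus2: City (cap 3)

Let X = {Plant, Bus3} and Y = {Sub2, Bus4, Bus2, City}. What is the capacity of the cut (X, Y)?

Edges leaving {Plant, Bus3}: Plant→Sub2 (11), Bus3→Bus2 (9).
Cut capacity = 11 + 9 = 20.

20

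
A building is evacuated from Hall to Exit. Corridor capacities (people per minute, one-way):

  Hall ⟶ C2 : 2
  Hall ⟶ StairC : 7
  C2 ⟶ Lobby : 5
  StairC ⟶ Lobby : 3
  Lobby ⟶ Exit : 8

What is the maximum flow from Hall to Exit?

Augment Hall→C2→Lobby→Exit: bottleneck 2, flow now 2.
Augment Hall→StairC→Lobby→Exit: bottleneck 3, flow now 5.
No augmenting path remains; maximum flow = 5.
In the residual graph, reachable from Hall: {Hall, StairC}.
Min-cut edges: Hall→C2 (2), StairC→Lobby (3); capacity 2 + 3 = 5.
This cut is saturated, so no flow can exceed 5.

5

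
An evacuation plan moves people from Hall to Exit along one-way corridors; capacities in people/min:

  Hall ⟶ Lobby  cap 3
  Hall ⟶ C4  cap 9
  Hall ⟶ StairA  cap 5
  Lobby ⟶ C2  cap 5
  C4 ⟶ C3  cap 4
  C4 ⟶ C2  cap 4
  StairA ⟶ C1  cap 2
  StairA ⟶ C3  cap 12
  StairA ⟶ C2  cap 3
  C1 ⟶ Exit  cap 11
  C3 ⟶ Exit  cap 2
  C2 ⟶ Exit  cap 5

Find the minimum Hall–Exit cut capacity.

9

Augment Hall→Lobby→C2→Exit: bottleneck 3, flow now 3.
Augment Hall→C4→C3→Exit: bottleneck 2, flow now 5.
Augment Hall→C4→C2→Exit: bottleneck 2, flow now 7.
Augment Hall→StairA→C1→Exit: bottleneck 2, flow now 9.
No augmenting path remains; maximum flow = 9.
By max-flow min-cut, the minimum cut capacity equals the max flow.
In the residual graph, reachable from Hall: {Hall, Lobby, C4, StairA, C3, C2}.
Min-cut edges: StairA→C1 (2), C3→Exit (2), C2→Exit (5); capacity 2 + 2 + 5 = 9.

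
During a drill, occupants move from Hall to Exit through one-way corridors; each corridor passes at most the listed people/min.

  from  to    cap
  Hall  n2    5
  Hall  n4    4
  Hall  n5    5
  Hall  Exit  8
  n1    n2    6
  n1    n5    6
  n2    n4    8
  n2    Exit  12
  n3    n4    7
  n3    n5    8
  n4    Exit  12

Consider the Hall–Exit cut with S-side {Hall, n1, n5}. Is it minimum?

No — its capacity is 23, but the minimum cut has capacity 17.

Given cut capacity: 5 + 4 + 8 + 6 = 23.
Augment Hall→Exit: bottleneck 8, flow now 8.
Augment Hall→n2→Exit: bottleneck 5, flow now 13.
Augment Hall→n4→Exit: bottleneck 4, flow now 17.
No augmenting path remains; maximum flow = 17.
In the residual graph, reachable from Hall: {Hall, n5}.
Min-cut edges: Hall→n2 (5), Hall→n4 (4), Hall→Exit (8); capacity 5 + 4 + 8 = 17.
Cut capacity 23 exceeds the max flow 17, so it is not minimum.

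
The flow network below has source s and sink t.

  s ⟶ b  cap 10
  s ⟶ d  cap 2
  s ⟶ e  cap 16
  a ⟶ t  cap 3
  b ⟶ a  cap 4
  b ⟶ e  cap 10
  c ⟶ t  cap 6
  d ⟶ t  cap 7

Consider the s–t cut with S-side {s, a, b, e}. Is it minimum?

Yes — it is a minimum cut (capacity 5).

Given cut capacity: 2 + 3 = 5.
Augment s→d→t: bottleneck 2, flow now 2.
Augment s→b→a→t: bottleneck 3, flow now 5.
No augmenting path remains; maximum flow = 5.
Cut capacity 5 equals the max flow, so it is a minimum cut.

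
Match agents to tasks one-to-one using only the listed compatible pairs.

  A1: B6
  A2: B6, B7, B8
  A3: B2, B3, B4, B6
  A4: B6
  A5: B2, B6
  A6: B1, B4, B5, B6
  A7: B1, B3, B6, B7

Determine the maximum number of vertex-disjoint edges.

6

Unit-capacity flow: source→left, listed edges, right→sink; max matching = max flow.
Augmenting path A1→B6 (+1); matched 1.
Augmenting path A2→B7 (+1); matched 2.
Augmenting path A3→B2 (+1); matched 3.
Augmenting path A6→B1 (+1); matched 4.
Augmenting path A7→B3 (+1); matched 5.
Augmenting path A5→B2→A3→B4 (+1); matched 6.
No augmenting path remains; maximum matching = 6.
König certificate: {A2, A3, A5, A6, A7, B6} is a vertex cover of size 6 (every listed pair touches it), so no matching can be larger.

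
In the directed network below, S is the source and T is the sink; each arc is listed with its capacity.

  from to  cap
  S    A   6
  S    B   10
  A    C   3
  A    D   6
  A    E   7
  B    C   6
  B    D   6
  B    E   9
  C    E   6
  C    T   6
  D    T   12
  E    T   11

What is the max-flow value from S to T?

Augment S→A→C→T: bottleneck 3, flow now 3.
Augment S→A→D→T: bottleneck 3, flow now 6.
Augment S→B→C→T: bottleneck 3, flow now 9.
Augment S→B→D→T: bottleneck 6, flow now 15.
Augment S→B→E→T: bottleneck 1, flow now 16.
No augmenting path remains; maximum flow = 16.
In the residual graph, reachable from S: {S}.
Min-cut edges: S→A (6), S→B (10); capacity 6 + 10 = 16.
This cut is saturated, so no flow can exceed 16.

16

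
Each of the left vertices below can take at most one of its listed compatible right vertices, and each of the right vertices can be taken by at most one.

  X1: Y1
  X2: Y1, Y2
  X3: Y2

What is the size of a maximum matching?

Unit-capacity flow: source→left, listed edges, right→sink; max matching = max flow.
Augmenting path X1→Y1 (+1); matched 1.
Augmenting path X2→Y2 (+1); matched 2.
No augmenting path remains; maximum matching = 2.
König certificate: {Y1, Y2} is a vertex cover of size 2 (every listed pair touches it), so no matching can be larger.

2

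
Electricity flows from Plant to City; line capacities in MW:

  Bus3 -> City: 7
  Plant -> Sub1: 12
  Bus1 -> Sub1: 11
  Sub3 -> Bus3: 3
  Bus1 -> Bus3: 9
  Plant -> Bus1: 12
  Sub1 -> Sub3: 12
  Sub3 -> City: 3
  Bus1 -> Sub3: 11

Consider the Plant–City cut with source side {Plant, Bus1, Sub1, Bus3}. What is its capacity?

Edges leaving {Plant, Bus1, Sub1, Bus3}: Bus1→Sub3 (11), Sub1→Sub3 (12), Bus3→City (7).
Cut capacity = 11 + 12 + 7 = 30.

30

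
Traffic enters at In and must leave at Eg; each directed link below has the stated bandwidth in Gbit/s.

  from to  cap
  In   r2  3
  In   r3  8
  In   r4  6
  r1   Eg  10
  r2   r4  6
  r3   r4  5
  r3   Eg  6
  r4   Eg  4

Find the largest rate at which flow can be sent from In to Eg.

Augment In→r3→Eg: bottleneck 6, flow now 6.
Augment In→r4→Eg: bottleneck 4, flow now 10.
No augmenting path remains; maximum flow = 10.
In the residual graph, reachable from In: {In, r2, r3, r4}.
Min-cut edges: r3→Eg (6), r4→Eg (4); capacity 6 + 4 = 10.
This cut is saturated, so no flow can exceed 10.

10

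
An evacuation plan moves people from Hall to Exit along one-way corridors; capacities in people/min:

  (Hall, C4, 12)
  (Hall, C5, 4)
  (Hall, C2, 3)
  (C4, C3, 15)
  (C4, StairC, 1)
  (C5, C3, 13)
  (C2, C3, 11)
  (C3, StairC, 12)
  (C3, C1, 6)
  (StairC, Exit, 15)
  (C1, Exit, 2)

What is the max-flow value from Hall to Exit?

15

Augment Hall→C4→StairC→Exit: bottleneck 1, flow now 1.
Augment Hall→C4→C3→StairC→Exit: bottleneck 11, flow now 12.
Augment Hall→C5→C3→StairC→Exit: bottleneck 1, flow now 13.
Augment Hall→C5→C3→C1→Exit: bottleneck 2, flow now 15.
No augmenting path remains; maximum flow = 15.
In the residual graph, reachable from Hall: {Hall, C4, C5, C2, C3, C1}.
Min-cut edges: C4→StairC (1), C3→StairC (12), C1→Exit (2); capacity 1 + 12 + 2 = 15.
This cut is saturated, so no flow can exceed 15.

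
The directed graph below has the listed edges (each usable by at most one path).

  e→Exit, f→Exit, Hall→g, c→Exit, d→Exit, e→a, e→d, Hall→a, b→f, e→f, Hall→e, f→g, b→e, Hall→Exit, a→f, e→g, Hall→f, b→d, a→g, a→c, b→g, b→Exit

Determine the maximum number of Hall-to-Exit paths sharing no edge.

Assign every edge capacity 1; by Menger, the answer equals the max flow.
Path Hall→Exit (+1); total 1.
Path Hall→e→Exit (+1); total 2.
Path Hall→f→Exit (+1); total 3.
Path Hall→a→c→Exit (+1); total 4.
No residual Hall→Exit path; max flow = 4.
Certifying cut of size 4: {Hall→Exit, Hall→a, Hall→e, Hall→f}.

4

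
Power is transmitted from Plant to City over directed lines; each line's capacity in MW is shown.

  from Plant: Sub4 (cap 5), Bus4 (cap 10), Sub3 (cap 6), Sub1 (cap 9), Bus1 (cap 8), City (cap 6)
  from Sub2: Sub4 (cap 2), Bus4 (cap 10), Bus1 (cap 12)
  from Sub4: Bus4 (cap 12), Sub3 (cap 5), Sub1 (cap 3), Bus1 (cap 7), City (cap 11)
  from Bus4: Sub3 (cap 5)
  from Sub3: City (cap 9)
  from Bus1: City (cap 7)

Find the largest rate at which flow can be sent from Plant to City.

27

Augment Plant→City: bottleneck 6, flow now 6.
Augment Plant→Sub4→City: bottleneck 5, flow now 11.
Augment Plant→Sub3→City: bottleneck 6, flow now 17.
Augment Plant→Bus1→City: bottleneck 7, flow now 24.
Augment Plant→Bus4→Sub3→City: bottleneck 3, flow now 27.
No augmenting path remains; maximum flow = 27.
In the residual graph, reachable from Plant: {Plant, Bus4, Sub3, Sub1, Bus1}.
Min-cut edges: Plant→Sub4 (5), Plant→City (6), Sub3→City (9), Bus1→City (7); capacity 5 + 6 + 9 + 7 = 27.
This cut is saturated, so no flow can exceed 27.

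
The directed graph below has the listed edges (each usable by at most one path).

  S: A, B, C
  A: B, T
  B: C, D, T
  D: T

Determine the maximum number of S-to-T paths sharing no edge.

2

Assign every edge capacity 1; by Menger, the answer equals the max flow.
Path S→A→T (+1); total 1.
Path S→B→T (+1); total 2.
No residual S→T path; max flow = 2.
Certifying cut of size 2: {S→A, S→B}.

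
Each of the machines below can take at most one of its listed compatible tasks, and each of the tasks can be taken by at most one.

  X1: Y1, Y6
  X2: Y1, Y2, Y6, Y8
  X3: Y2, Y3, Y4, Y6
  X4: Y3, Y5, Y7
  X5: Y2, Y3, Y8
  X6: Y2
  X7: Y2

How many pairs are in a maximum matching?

6

Unit-capacity flow: source→left, listed edges, right→sink; max matching = max flow.
Augmenting path X1→Y1 (+1); matched 1.
Augmenting path X2→Y2 (+1); matched 2.
Augmenting path X3→Y3 (+1); matched 3.
Augmenting path X4→Y5 (+1); matched 4.
Augmenting path X5→Y8 (+1); matched 5.
Augmenting path X6→Y2→X2→Y6 (+1); matched 6.
No augmenting path remains; maximum matching = 6.
König certificate: {X1, X2, X3, X4, X5, Y2} is a vertex cover of size 6 (every listed pair touches it), so no matching can be larger.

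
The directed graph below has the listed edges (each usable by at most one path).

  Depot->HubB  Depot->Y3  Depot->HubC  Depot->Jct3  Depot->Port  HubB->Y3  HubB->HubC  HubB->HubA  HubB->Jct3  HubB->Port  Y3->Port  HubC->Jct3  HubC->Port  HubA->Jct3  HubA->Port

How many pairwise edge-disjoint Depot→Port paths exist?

4

Assign every edge capacity 1; by Menger, the answer equals the max flow.
Path Depot→Port (+1); total 1.
Path Depot→HubB→Port (+1); total 2.
Path Depot→Y3→Port (+1); total 3.
Path Depot→HubC→Port (+1); total 4.
No residual Depot→Port path; max flow = 4.
Certifying cut of size 4: {Depot→HubB, Depot→HubC, Depot→Port, Depot→Y3}.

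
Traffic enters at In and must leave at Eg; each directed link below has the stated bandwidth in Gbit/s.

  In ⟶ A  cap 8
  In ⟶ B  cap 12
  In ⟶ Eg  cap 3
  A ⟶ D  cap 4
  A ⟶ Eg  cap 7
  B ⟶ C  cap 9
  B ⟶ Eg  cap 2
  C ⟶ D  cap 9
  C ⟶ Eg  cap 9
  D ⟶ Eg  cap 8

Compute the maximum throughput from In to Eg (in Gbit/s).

22

Augment In→Eg: bottleneck 3, flow now 3.
Augment In→A→Eg: bottleneck 7, flow now 10.
Augment In→B→Eg: bottleneck 2, flow now 12.
Augment In→A→D→Eg: bottleneck 1, flow now 13.
Augment In→B→C→Eg: bottleneck 9, flow now 22.
No augmenting path remains; maximum flow = 22.
In the residual graph, reachable from In: {In, B}.
Min-cut edges: In→A (8), In→Eg (3), B→C (9), B→Eg (2); capacity 8 + 3 + 9 + 2 = 22.
This cut is saturated, so no flow can exceed 22.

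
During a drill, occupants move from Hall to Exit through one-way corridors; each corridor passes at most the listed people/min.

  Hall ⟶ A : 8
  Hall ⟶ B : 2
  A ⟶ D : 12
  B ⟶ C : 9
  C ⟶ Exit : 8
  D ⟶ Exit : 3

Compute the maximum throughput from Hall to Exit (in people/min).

Augment Hall→A→D→Exit: bottleneck 3, flow now 3.
Augment Hall→B→C→Exit: bottleneck 2, flow now 5.
No augmenting path remains; maximum flow = 5.
In the residual graph, reachable from Hall: {Hall, A, D}.
Min-cut edges: Hall→B (2), D→Exit (3); capacity 2 + 3 = 5.
This cut is saturated, so no flow can exceed 5.

5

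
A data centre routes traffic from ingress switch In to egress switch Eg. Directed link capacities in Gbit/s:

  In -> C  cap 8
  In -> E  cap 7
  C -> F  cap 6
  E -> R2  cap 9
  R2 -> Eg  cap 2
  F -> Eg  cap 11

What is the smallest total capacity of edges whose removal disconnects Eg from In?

Augment In→C→F→Eg: bottleneck 6, flow now 6.
Augment In→E→R2→Eg: bottleneck 2, flow now 8.
No augmenting path remains; maximum flow = 8.
By max-flow min-cut, the minimum cut capacity equals the max flow.
In the residual graph, reachable from In: {In, C, E, R2}.
Min-cut edges: C→F (6), R2→Eg (2); capacity 6 + 2 = 8.

8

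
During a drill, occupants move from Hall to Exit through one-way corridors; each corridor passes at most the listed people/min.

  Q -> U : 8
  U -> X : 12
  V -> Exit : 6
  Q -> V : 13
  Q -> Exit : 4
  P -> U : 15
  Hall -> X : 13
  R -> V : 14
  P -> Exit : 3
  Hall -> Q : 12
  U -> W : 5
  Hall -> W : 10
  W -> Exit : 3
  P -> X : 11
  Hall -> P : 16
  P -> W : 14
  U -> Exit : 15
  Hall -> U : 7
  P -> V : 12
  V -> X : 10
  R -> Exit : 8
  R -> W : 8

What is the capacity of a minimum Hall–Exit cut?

Augment Hall→P→Exit: bottleneck 3, flow now 3.
Augment Hall→Q→Exit: bottleneck 4, flow now 7.
Augment Hall→U→Exit: bottleneck 7, flow now 14.
Augment Hall→W→Exit: bottleneck 3, flow now 17.
Augment Hall→P→U→Exit: bottleneck 8, flow now 25.
Augment Hall→P→V→Exit: bottleneck 5, flow now 30.
Augment Hall→Q→V→Exit: bottleneck 1, flow now 31.
No augmenting path remains; maximum flow = 31.
By max-flow min-cut, the minimum cut capacity equals the max flow.
In the residual graph, reachable from Hall: {Hall, P, Q, U, V, W, X}.
Min-cut edges: P→Exit (3), Q→Exit (4), U→Exit (15), V→Exit (6), W→Exit (3); capacity 3 + 4 + 15 + 6 + 3 = 31.

31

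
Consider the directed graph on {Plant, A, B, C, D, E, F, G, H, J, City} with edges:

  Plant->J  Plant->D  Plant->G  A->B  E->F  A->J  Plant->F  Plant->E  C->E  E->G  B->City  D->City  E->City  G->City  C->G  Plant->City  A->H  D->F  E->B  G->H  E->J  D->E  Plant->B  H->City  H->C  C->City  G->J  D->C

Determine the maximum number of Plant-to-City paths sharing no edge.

Assign every edge capacity 1; by Menger, the answer equals the max flow.
Path Plant→City (+1); total 1.
Path Plant→B→City (+1); total 2.
Path Plant→D→City (+1); total 3.
Path Plant→E→City (+1); total 4.
Path Plant→G→City (+1); total 5.
No residual Plant→City path; max flow = 5.
Certifying cut of size 5: {Plant→B, Plant→City, Plant→D, Plant→E, Plant→G}.

5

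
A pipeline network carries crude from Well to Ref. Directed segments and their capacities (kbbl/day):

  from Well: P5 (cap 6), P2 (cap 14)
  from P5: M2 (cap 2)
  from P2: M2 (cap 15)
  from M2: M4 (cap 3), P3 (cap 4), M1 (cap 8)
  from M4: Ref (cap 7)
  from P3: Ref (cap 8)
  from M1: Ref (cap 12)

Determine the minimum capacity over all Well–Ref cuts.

15

Augment Well→P5→M2→M4→Ref: bottleneck 2, flow now 2.
Augment Well→P2→M2→M4→Ref: bottleneck 1, flow now 3.
Augment Well→P2→M2→P3→Ref: bottleneck 4, flow now 7.
Augment Well→P2→M2→M1→Ref: bottleneck 8, flow now 15.
No augmenting path remains; maximum flow = 15.
By max-flow min-cut, the minimum cut capacity equals the max flow.
In the residual graph, reachable from Well: {Well, P5, P2, M2}.
Min-cut edges: M2→M4 (3), M2→P3 (4), M2→M1 (8); capacity 3 + 4 + 8 = 15.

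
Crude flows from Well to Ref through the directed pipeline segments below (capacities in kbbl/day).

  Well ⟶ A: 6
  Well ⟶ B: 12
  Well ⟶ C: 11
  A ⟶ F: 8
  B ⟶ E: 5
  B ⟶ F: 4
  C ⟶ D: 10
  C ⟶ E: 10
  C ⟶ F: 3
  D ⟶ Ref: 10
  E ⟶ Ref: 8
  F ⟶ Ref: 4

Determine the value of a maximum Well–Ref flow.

Augment Well→A→F→Ref: bottleneck 4, flow now 4.
Augment Well→B→E→Ref: bottleneck 5, flow now 9.
Augment Well→C→D→Ref: bottleneck 10, flow now 19.
Augment Well→C→E→Ref: bottleneck 1, flow now 20.
No augmenting path remains; maximum flow = 20.
In the residual graph, reachable from Well: {Well, A, B, F}.
Min-cut edges: Well→C (11), B→E (5), F→Ref (4); capacity 11 + 5 + 4 = 20.
This cut is saturated, so no flow can exceed 20.

20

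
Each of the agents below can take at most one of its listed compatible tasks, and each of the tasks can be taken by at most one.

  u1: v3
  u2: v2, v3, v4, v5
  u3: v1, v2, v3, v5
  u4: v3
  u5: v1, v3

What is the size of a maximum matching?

4

Unit-capacity flow: source→left, listed edges, right→sink; max matching = max flow.
Augmenting path u1→v3 (+1); matched 1.
Augmenting path u2→v2 (+1); matched 2.
Augmenting path u3→v1 (+1); matched 3.
Augmenting path u5→v1→u3→v5 (+1); matched 4.
No augmenting path remains; maximum matching = 4.
König certificate: {u2, u3, u5, v3} is a vertex cover of size 4 (every listed pair touches it), so no matching can be larger.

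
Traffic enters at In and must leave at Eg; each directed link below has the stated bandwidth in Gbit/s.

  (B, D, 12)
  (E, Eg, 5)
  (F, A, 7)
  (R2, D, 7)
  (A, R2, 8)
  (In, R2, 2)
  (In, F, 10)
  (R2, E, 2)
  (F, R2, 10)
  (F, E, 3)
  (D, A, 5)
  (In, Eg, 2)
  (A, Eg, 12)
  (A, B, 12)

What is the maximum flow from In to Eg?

14

Augment In→Eg: bottleneck 2, flow now 2.
Augment In→F→A→Eg: bottleneck 7, flow now 9.
Augment In→F→E→Eg: bottleneck 3, flow now 12.
Augment In→R2→E→Eg: bottleneck 2, flow now 14.
No augmenting path remains; maximum flow = 14.
In the residual graph, reachable from In: {In}.
Min-cut edges: In→F (10), In→R2 (2), In→Eg (2); capacity 10 + 2 + 2 = 14.
This cut is saturated, so no flow can exceed 14.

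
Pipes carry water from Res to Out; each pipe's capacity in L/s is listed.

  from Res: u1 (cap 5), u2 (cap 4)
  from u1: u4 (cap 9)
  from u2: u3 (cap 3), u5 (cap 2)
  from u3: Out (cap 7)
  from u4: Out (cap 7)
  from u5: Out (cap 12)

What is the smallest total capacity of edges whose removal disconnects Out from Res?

Augment Res→u1→u4→Out: bottleneck 5, flow now 5.
Augment Res→u2→u3→Out: bottleneck 3, flow now 8.
Augment Res→u2→u5→Out: bottleneck 1, flow now 9.
No augmenting path remains; maximum flow = 9.
By max-flow min-cut, the minimum cut capacity equals the max flow.
In the residual graph, reachable from Res: {Res}.
Min-cut edges: Res→u1 (5), Res→u2 (4); capacity 5 + 4 = 9.

9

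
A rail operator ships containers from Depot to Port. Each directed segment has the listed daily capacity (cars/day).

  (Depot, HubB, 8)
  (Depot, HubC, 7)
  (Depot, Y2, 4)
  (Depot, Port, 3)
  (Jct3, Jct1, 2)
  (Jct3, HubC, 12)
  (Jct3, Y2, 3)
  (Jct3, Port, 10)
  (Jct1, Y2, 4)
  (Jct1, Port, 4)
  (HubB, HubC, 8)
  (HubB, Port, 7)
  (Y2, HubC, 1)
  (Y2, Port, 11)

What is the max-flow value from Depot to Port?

Augment Depot→Port: bottleneck 3, flow now 3.
Augment Depot→HubB→Port: bottleneck 7, flow now 10.
Augment Depot→Y2→Port: bottleneck 4, flow now 14.
No augmenting path remains; maximum flow = 14.
In the residual graph, reachable from Depot: {Depot, HubB, HubC}.
Min-cut edges: Depot→Y2 (4), Depot→Port (3), HubB→Port (7); capacity 4 + 3 + 7 = 14.
This cut is saturated, so no flow can exceed 14.

14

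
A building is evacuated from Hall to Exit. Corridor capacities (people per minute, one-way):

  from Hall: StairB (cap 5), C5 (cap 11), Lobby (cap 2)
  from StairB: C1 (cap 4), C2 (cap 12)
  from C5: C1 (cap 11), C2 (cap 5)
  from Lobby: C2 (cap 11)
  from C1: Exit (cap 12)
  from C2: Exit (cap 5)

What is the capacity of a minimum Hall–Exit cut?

17

Augment Hall→StairB→C1→Exit: bottleneck 4, flow now 4.
Augment Hall→StairB→C2→Exit: bottleneck 1, flow now 5.
Augment Hall→C5→C1→Exit: bottleneck 8, flow now 13.
Augment Hall→C5→C2→Exit: bottleneck 3, flow now 16.
Augment Hall→Lobby→C2→Exit: bottleneck 1, flow now 17.
No augmenting path remains; maximum flow = 17.
By max-flow min-cut, the minimum cut capacity equals the max flow.
In the residual graph, reachable from Hall: {Hall, StairB, C5, Lobby, C1, C2}.
Min-cut edges: C1→Exit (12), C2→Exit (5); capacity 12 + 5 = 17.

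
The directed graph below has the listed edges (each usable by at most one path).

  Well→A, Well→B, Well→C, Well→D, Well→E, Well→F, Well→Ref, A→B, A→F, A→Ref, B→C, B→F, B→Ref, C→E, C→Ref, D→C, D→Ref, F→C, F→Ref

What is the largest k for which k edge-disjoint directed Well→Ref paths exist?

6

Assign every edge capacity 1; by Menger, the answer equals the max flow.
Path Well→Ref (+1); total 1.
Path Well→A→Ref (+1); total 2.
Path Well→B→Ref (+1); total 3.
Path Well→C→Ref (+1); total 4.
Path Well→D→Ref (+1); total 5.
Path Well→F→Ref (+1); total 6.
No residual Well→Ref path; max flow = 6.
Certifying cut of size 6: {Well→A, Well→B, Well→C, Well→D, Well→F, Well→Ref}.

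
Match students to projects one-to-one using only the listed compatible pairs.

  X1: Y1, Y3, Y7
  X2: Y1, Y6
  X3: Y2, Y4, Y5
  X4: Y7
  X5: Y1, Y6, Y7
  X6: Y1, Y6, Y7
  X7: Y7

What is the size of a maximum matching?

5

Unit-capacity flow: source→left, listed edges, right→sink; max matching = max flow.
Augmenting path X1→Y1 (+1); matched 1.
Augmenting path X2→Y6 (+1); matched 2.
Augmenting path X3→Y2 (+1); matched 3.
Augmenting path X4→Y7 (+1); matched 4.
Augmenting path X5→Y1→X1→Y3 (+1); matched 5.
No augmenting path remains; maximum matching = 5.
König certificate: {X1, X3, Y1, Y6, Y7} is a vertex cover of size 5 (every listed pair touches it), so no matching can be larger.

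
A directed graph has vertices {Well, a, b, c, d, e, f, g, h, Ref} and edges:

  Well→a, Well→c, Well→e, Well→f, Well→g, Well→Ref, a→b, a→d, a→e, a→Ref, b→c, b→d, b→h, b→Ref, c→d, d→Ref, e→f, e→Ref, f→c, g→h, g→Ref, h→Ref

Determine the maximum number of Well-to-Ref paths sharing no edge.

Assign every edge capacity 1; by Menger, the answer equals the max flow.
Path Well→Ref (+1); total 1.
Path Well→a→Ref (+1); total 2.
Path Well→e→Ref (+1); total 3.
Path Well→g→Ref (+1); total 4.
Path Well→c→d→Ref (+1); total 5.
No residual Well→Ref path; max flow = 5.
Certifying cut of size 5: {Well→Ref, Well→a, Well→e, Well→g, c→d}.

5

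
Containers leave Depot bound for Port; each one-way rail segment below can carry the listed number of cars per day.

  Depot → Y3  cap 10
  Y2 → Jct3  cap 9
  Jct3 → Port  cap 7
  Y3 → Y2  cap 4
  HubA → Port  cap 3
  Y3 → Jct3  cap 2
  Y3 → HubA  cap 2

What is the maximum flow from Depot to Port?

8

Augment Depot→Y3→HubA→Port: bottleneck 2, flow now 2.
Augment Depot→Y3→Jct3→Port: bottleneck 2, flow now 4.
Augment Depot→Y3→Y2→Jct3→Port: bottleneck 4, flow now 8.
No augmenting path remains; maximum flow = 8.
In the residual graph, reachable from Depot: {Depot, Y3}.
Min-cut edges: Y3→HubA (2), Y3→Y2 (4), Y3→Jct3 (2); capacity 2 + 4 + 2 = 8.
This cut is saturated, so no flow can exceed 8.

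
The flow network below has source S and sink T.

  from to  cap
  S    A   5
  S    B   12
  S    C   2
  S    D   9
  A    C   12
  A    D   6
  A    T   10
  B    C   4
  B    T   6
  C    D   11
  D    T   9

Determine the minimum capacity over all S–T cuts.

20

Augment S→A→T: bottleneck 5, flow now 5.
Augment S→B→T: bottleneck 6, flow now 11.
Augment S→D→T: bottleneck 9, flow now 20.
No augmenting path remains; maximum flow = 20.
By max-flow min-cut, the minimum cut capacity equals the max flow.
In the residual graph, reachable from S: {S, B, C, D}.
Min-cut edges: S→A (5), B→T (6), D→T (9); capacity 5 + 6 + 9 = 20.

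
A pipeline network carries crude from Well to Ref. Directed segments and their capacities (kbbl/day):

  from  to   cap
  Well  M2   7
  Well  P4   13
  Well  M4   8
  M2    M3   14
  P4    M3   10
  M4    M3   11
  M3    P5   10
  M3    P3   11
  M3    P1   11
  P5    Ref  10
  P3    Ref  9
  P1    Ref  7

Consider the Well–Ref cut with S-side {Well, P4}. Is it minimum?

Yes — it is a minimum cut (capacity 25).

Given cut capacity: 7 + 8 + 10 = 25.
Augment Well→M2→M3→P5→Ref: bottleneck 7, flow now 7.
Augment Well→P4→M3→P5→Ref: bottleneck 3, flow now 10.
Augment Well→P4→M3→P3→Ref: bottleneck 7, flow now 17.
Augment Well→M4→M3→P3→Ref: bottleneck 2, flow now 19.
Augment Well→M4→M3→P1→Ref: bottleneck 6, flow now 25.
No augmenting path remains; maximum flow = 25.
Cut capacity 25 equals the max flow, so it is a minimum cut.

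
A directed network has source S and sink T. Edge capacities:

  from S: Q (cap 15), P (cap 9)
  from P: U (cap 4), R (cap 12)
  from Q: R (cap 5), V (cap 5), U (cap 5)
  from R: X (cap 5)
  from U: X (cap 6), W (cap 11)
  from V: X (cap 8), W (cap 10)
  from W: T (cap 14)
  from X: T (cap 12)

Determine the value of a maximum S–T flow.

Augment S→P→R→X→T: bottleneck 5, flow now 5.
Augment S→P→U→W→T: bottleneck 4, flow now 9.
Augment S→Q→U→W→T: bottleneck 5, flow now 14.
Augment S→Q→V→W→T: bottleneck 5, flow now 19.
No augmenting path remains; maximum flow = 19.
In the residual graph, reachable from S: {S, P, Q, R}.
Min-cut edges: P→U (4), Q→U (5), Q→V (5), R→X (5); capacity 4 + 5 + 5 + 5 = 19.
This cut is saturated, so no flow can exceed 19.

19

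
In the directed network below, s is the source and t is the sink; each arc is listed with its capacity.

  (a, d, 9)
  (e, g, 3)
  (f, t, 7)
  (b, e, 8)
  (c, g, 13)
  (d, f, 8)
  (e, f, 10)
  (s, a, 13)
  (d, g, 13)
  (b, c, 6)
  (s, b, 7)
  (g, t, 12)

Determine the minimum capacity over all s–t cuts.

Augment s→a→d→f→t: bottleneck 7, flow now 7.
Augment s→a→d→g→t: bottleneck 2, flow now 9.
Augment s→b→c→g→t: bottleneck 6, flow now 15.
Augment s→b→e→g→t: bottleneck 1, flow now 16.
No augmenting path remains; maximum flow = 16.
By max-flow min-cut, the minimum cut capacity equals the max flow.
In the residual graph, reachable from s: {s, a}.
Min-cut edges: s→b (7), a→d (9); capacity 7 + 9 = 16.

16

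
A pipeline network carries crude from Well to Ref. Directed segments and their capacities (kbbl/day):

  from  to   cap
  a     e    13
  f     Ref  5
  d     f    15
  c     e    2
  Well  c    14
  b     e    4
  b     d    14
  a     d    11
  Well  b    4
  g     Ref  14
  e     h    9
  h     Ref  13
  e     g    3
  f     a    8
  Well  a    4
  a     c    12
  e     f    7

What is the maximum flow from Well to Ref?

10

Augment Well→a→d→f→Ref: bottleneck 4, flow now 4.
Augment Well→b→d→f→Ref: bottleneck 1, flow now 5.
Augment Well→b→e→g→Ref: bottleneck 3, flow now 8.
Augment Well→c→e→h→Ref: bottleneck 2, flow now 10.
No augmenting path remains; maximum flow = 10.
In the residual graph, reachable from Well: {Well, c}.
Min-cut edges: Well→a (4), Well→b (4), c→e (2); capacity 4 + 4 + 2 = 10.
This cut is saturated, so no flow can exceed 10.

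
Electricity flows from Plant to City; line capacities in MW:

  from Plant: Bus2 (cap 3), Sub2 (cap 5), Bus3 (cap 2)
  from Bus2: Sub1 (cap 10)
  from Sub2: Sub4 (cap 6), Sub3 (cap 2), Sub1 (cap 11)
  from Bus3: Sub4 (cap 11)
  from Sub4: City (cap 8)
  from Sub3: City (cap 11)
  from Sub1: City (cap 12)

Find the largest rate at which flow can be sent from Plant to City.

Augment Plant→Bus2→Sub1→City: bottleneck 3, flow now 3.
Augment Plant→Sub2→Sub4→City: bottleneck 5, flow now 8.
Augment Plant→Bus3→Sub4→City: bottleneck 2, flow now 10.
No augmenting path remains; maximum flow = 10.
In the residual graph, reachable from Plant: {Plant}.
Min-cut edges: Plant→Bus2 (3), Plant→Sub2 (5), Plant→Bus3 (2); capacity 3 + 5 + 2 = 10.
This cut is saturated, so no flow can exceed 10.

10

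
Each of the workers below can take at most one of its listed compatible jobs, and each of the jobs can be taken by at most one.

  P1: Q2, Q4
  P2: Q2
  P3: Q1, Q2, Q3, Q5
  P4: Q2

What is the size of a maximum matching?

Unit-capacity flow: source→left, listed edges, right→sink; max matching = max flow.
Augmenting path P1→Q2 (+1); matched 1.
Augmenting path P3→Q1 (+1); matched 2.
Augmenting path P2→Q2→P1→Q4 (+1); matched 3.
No augmenting path remains; maximum matching = 3.
König certificate: {P1, P3, Q2} is a vertex cover of size 3 (every listed pair touches it), so no matching can be larger.

3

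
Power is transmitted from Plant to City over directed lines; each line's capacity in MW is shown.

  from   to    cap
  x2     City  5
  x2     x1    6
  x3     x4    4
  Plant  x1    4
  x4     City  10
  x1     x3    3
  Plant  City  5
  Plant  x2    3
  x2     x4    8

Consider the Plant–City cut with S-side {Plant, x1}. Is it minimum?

Given cut capacity: 3 + 5 + 3 = 11.
Augment Plant→City: bottleneck 5, flow now 5.
Augment Plant→x2→City: bottleneck 3, flow now 8.
Augment Plant→x1→x3→x4→City: bottleneck 3, flow now 11.
No augmenting path remains; maximum flow = 11.
Cut capacity 11 equals the max flow, so it is a minimum cut.

Yes — it is a minimum cut (capacity 11).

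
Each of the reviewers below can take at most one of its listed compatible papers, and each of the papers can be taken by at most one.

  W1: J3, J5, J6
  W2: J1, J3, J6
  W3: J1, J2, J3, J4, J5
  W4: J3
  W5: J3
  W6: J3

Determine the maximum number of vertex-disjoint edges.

4

Unit-capacity flow: source→left, listed edges, right→sink; max matching = max flow.
Augmenting path W1→J3 (+1); matched 1.
Augmenting path W2→J1 (+1); matched 2.
Augmenting path W3→J2 (+1); matched 3.
Augmenting path W4→J3→W1→J5 (+1); matched 4.
No augmenting path remains; maximum matching = 4.
König certificate: {W1, W2, W3, J3} is a vertex cover of size 4 (every listed pair touches it), so no matching can be larger.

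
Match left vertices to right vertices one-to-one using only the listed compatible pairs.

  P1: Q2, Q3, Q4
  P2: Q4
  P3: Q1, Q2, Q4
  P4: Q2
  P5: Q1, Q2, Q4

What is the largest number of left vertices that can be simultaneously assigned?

Unit-capacity flow: source→left, listed edges, right→sink; max matching = max flow.
Augmenting path P1→Q2 (+1); matched 1.
Augmenting path P2→Q4 (+1); matched 2.
Augmenting path P3→Q1 (+1); matched 3.
Augmenting path P4→Q2→P1→Q3 (+1); matched 4.
No augmenting path remains; maximum matching = 4.
König certificate: {P1, Q1, Q2, Q4} is a vertex cover of size 4 (every listed pair touches it), so no matching can be larger.

4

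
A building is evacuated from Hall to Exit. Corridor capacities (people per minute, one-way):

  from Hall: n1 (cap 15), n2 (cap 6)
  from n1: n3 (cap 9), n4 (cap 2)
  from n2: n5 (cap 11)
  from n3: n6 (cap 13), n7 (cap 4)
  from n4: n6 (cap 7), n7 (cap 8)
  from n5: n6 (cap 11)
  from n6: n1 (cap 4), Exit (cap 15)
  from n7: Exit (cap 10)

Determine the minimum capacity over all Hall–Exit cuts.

Augment Hall→n1→n3→n6→Exit: bottleneck 9, flow now 9.
Augment Hall→n1→n4→n6→Exit: bottleneck 2, flow now 11.
Augment Hall→n2→n5→n6→Exit: bottleneck 4, flow now 15.
Augment Hall→n2→n5→n6→n3→n7→Exit: bottleneck 2, flow now 17. (uses reverse residual edge)
No augmenting path remains; maximum flow = 17.
By max-flow min-cut, the minimum cut capacity equals the max flow.
In the residual graph, reachable from Hall: {Hall, n1}.
Min-cut edges: Hall→n2 (6), n1→n3 (9), n1→n4 (2); capacity 6 + 9 + 2 = 17.

17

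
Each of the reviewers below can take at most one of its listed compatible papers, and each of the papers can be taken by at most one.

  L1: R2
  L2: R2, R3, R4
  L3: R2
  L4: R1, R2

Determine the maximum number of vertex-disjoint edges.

Unit-capacity flow: source→left, listed edges, right→sink; max matching = max flow.
Augmenting path L1→R2 (+1); matched 1.
Augmenting path L2→R3 (+1); matched 2.
Augmenting path L4→R1 (+1); matched 3.
No augmenting path remains; maximum matching = 3.
König certificate: {L2, L4, R2} is a vertex cover of size 3 (every listed pair touches it), so no matching can be larger.

3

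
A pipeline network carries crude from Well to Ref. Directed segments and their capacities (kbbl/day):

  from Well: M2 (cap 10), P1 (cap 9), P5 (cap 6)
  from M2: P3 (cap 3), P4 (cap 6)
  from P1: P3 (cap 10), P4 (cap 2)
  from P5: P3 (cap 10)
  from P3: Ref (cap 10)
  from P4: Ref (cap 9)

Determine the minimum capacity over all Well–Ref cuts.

Augment Well→M2→P3→Ref: bottleneck 3, flow now 3.
Augment Well→M2→P4→Ref: bottleneck 6, flow now 9.
Augment Well→P1→P3→Ref: bottleneck 7, flow now 16.
Augment Well→P1→P4→Ref: bottleneck 2, flow now 18.
No augmenting path remains; maximum flow = 18.
By max-flow min-cut, the minimum cut capacity equals the max flow.
In the residual graph, reachable from Well: {Well, M2, P1, P5, P3}.
Min-cut edges: M2→P4 (6), P1→P4 (2), P3→Ref (10); capacity 6 + 2 + 10 = 18.

18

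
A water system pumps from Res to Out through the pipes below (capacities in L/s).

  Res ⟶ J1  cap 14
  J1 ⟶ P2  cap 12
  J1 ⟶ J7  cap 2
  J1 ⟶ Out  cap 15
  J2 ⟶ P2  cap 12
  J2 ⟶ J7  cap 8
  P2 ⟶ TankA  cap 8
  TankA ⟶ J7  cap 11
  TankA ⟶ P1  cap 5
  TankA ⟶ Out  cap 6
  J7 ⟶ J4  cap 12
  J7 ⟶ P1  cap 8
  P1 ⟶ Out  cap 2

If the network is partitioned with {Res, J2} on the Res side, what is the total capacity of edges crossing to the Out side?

34

Edges leaving {Res, J2}: Res→J1 (14), J2→P2 (12), J2→J7 (8).
Cut capacity = 14 + 12 + 8 = 34.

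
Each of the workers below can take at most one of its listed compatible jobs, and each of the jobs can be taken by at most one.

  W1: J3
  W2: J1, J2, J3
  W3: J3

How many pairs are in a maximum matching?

2

Unit-capacity flow: source→left, listed edges, right→sink; max matching = max flow.
Augmenting path W1→J3 (+1); matched 1.
Augmenting path W2→J1 (+1); matched 2.
No augmenting path remains; maximum matching = 2.
König certificate: {W2, J3} is a vertex cover of size 2 (every listed pair touches it), so no matching can be larger.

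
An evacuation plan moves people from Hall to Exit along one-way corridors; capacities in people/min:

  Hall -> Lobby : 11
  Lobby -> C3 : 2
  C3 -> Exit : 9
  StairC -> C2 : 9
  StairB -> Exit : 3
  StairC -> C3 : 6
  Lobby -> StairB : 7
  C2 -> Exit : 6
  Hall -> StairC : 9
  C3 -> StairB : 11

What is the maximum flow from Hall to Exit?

Augment Hall→StairC→C2→Exit: bottleneck 6, flow now 6.
Augment Hall→StairC→C3→Exit: bottleneck 3, flow now 9.
Augment Hall→Lobby→C3→Exit: bottleneck 2, flow now 11.
Augment Hall→Lobby→StairB→Exit: bottleneck 3, flow now 14.
No augmenting path remains; maximum flow = 14.
In the residual graph, reachable from Hall: {Hall, Lobby, StairB}.
Min-cut edges: Hall→StairC (9), Lobby→C3 (2), StairB→Exit (3); capacity 9 + 2 + 3 = 14.
This cut is saturated, so no flow can exceed 14.

14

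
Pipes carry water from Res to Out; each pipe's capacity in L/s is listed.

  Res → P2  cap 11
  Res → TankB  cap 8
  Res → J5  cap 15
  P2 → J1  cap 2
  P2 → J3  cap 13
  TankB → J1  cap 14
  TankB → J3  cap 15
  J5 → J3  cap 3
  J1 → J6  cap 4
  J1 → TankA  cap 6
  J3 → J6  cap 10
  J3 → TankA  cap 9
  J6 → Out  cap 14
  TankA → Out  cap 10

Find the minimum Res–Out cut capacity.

22

Augment Res→P2→J1→J6→Out: bottleneck 2, flow now 2.
Augment Res→P2→J3→J6→Out: bottleneck 9, flow now 11.
Augment Res→TankB→J1→J6→Out: bottleneck 2, flow now 13.
Augment Res→TankB→J1→TankA→Out: bottleneck 6, flow now 19.
Augment Res→J5→J3→J6→Out: bottleneck 1, flow now 20.
Augment Res→J5→J3→TankA→Out: bottleneck 2, flow now 22.
No augmenting path remains; maximum flow = 22.
By max-flow min-cut, the minimum cut capacity equals the max flow.
In the residual graph, reachable from Res: {Res, J5}.
Min-cut edges: Res→P2 (11), Res→TankB (8), J5→J3 (3); capacity 11 + 8 + 3 = 22.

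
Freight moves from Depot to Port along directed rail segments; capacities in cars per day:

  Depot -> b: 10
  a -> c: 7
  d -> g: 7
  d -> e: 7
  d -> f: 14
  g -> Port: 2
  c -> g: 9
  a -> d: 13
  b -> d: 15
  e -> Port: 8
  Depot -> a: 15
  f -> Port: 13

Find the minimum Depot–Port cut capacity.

Augment Depot→a→c→g→Port: bottleneck 2, flow now 2.
Augment Depot→a→d→e→Port: bottleneck 7, flow now 9.
Augment Depot→a→d→f→Port: bottleneck 6, flow now 15.
Augment Depot→b→d→f→Port: bottleneck 7, flow now 22.
No augmenting path remains; maximum flow = 22.
By max-flow min-cut, the minimum cut capacity equals the max flow.
In the residual graph, reachable from Depot: {Depot, a, b, c, d, f, g}.
Min-cut edges: d→e (7), f→Port (13), g→Port (2); capacity 7 + 13 + 2 = 22.

22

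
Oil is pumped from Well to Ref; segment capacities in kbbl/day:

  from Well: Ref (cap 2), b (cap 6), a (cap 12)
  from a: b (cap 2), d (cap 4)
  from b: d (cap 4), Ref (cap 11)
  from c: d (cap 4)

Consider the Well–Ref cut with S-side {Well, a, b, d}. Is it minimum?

Given cut capacity: 2 + 11 = 13.
Augment Well→Ref: bottleneck 2, flow now 2.
Augment Well→b→Ref: bottleneck 6, flow now 8.
Augment Well→a→b→Ref: bottleneck 2, flow now 10.
No augmenting path remains; maximum flow = 10.
In the residual graph, reachable from Well: {Well, a, d}.
Min-cut edges: Well→b (6), Well→Ref (2), a→b (2); capacity 6 + 2 + 2 = 10.
Cut capacity 13 exceeds the max flow 10, so it is not minimum.

No — its capacity is 13, but the minimum cut has capacity 10.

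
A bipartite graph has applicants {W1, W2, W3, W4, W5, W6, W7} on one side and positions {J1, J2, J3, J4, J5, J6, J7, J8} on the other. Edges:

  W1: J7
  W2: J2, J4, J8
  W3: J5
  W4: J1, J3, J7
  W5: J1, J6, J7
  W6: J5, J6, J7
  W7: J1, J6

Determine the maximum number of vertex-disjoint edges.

Unit-capacity flow: source→left, listed edges, right→sink; max matching = max flow.
Augmenting path W1→J7 (+1); matched 1.
Augmenting path W2→J2 (+1); matched 2.
Augmenting path W3→J5 (+1); matched 3.
Augmenting path W4→J1 (+1); matched 4.
Augmenting path W5→J6 (+1); matched 5.
Augmenting path W7→J1→W4→J3 (+1); matched 6.
No augmenting path remains; maximum matching = 6.
König certificate: {W2, W4, J1, J5, J6, J7} is a vertex cover of size 6 (every listed pair touches it), so no matching can be larger.

6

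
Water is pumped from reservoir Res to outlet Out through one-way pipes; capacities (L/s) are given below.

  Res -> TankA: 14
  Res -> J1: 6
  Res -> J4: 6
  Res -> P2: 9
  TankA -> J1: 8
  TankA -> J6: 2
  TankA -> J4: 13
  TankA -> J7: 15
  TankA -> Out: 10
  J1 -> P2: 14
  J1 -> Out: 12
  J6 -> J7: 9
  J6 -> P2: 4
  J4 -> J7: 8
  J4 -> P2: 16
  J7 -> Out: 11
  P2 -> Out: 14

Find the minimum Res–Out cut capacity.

Augment Res→TankA→Out: bottleneck 10, flow now 10.
Augment Res→J1→Out: bottleneck 6, flow now 16.
Augment Res→P2→Out: bottleneck 9, flow now 25.
Augment Res→TankA→J1→Out: bottleneck 4, flow now 29.
Augment Res→J4→J7→Out: bottleneck 6, flow now 35.
No augmenting path remains; maximum flow = 35.
By max-flow min-cut, the minimum cut capacity equals the max flow.
In the residual graph, reachable from Res: {Res}.
Min-cut edges: Res→TankA (14), Res→J1 (6), Res→J4 (6), Res→P2 (9); capacity 14 + 6 + 6 + 9 = 35.

35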